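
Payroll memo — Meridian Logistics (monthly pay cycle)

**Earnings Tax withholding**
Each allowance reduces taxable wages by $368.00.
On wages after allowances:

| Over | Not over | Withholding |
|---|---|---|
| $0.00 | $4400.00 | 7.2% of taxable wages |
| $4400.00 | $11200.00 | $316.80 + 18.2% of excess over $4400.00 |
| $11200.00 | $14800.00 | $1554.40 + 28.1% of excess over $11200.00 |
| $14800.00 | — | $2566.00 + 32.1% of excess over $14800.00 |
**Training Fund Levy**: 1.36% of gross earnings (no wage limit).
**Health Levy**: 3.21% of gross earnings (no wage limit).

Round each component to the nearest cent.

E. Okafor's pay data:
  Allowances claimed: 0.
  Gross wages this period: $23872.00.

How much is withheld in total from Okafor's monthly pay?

Earnings Tax: taxable = $23872.00
  $2566.00 + 32.1% × ($23872.00 − $14800.00) = $2566.00 + 32.1% × $9072.00 = $5478.11
Training Fund Levy: 1.36% × $23872.00 = $324.66
Health Levy: 3.21% × $23872.00 = $766.29
Total: $5478.11 + $324.66 + $766.29 = $6569.06

$6569.06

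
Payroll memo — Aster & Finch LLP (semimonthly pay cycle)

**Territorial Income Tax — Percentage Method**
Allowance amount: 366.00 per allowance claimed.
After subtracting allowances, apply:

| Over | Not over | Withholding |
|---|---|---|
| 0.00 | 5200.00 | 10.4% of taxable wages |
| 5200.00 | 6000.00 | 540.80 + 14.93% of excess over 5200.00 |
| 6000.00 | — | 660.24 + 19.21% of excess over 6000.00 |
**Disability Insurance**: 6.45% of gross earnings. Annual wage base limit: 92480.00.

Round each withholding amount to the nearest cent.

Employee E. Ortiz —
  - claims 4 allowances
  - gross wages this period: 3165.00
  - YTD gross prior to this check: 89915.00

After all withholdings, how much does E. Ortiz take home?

2822.66

Territorial Income Tax: taxable = 3165.00 − 4×366.00 = 1701.00
  10.4% × 1701.00 = 176.90
Disability Insurance: cap 92480.00 − YTD 89915.00 = 2565.00 subject; 6.45% × 2565.00 = 165.44
Total withheld: 176.90 + 165.44 = 342.34
Net pay: 3165.00 − 342.34 = 2822.66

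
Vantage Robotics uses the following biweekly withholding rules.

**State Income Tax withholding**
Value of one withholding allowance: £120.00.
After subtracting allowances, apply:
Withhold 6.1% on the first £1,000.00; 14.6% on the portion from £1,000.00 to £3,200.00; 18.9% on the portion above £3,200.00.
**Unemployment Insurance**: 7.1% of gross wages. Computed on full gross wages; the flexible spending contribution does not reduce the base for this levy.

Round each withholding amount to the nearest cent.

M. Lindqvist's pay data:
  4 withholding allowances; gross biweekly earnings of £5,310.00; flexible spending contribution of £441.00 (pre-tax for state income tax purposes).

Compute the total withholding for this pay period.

State Income Tax: taxable = £5,310.00 − £441.00 − 4×£120.00 = £4,389.00
  £382.20 + 18.9% × (£4,389.00 − £3,200.00) = £382.20 + 18.9% × £1,189.00 = £606.92
Unemployment Insurance: 7.1% × £5,310.00 = £377.01
Total: £606.92 + £377.01 = £983.93

£983.93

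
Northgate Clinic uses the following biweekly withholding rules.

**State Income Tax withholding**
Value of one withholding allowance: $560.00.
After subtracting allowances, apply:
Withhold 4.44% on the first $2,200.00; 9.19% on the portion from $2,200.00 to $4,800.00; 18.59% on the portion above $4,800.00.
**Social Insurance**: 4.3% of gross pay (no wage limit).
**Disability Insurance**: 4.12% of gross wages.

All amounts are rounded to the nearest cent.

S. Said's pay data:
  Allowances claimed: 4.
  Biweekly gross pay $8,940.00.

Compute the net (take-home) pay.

State Income Tax: taxable = $8,940.00 − 4×$560.00 = $6,700.00
  $336.62 + 18.59% × ($6,700.00 − $4,800.00) = $336.62 + 18.59% × $1,900.00 = $689.83
Social Insurance: 4.3% × $8,940.00 = $384.42
Disability Insurance: 4.12% × $8,940.00 = $368.33
Total withheld: $689.83 + $384.42 + $368.33 = $1,442.58
Net pay: $8,940.00 − $1,442.58 = $7,497.42

$7,497.42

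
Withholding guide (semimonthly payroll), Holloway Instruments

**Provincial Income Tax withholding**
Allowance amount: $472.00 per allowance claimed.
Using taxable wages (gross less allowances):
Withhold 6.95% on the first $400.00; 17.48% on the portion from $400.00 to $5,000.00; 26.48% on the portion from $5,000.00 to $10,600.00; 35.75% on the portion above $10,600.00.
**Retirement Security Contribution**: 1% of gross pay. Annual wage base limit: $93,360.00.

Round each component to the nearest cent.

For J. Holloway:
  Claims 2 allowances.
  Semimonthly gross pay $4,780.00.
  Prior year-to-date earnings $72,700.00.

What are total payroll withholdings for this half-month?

Provincial Income Tax: taxable = $4,780.00 − 2×$472.00 = $3,836.00
  $27.80 + 17.48% × ($3,836.00 − $400.00) = $27.80 + 17.48% × $3,436.00 = $628.41
Retirement Security Contribution: 1% × $4,780.00 = $47.80
Total: $628.41 + $47.80 = $676.21

$676.21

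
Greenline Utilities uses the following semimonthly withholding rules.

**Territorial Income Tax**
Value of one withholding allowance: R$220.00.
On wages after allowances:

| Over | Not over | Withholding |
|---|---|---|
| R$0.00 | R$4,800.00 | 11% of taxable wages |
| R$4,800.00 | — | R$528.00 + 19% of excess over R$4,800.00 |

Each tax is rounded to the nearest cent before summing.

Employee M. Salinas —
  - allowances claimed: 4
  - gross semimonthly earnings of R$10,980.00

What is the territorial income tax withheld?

Territorial Income Tax: taxable = R$10,980.00 − 4×R$220.00 = R$10,100.00
  R$528.00 + 19% × (R$10,100.00 − R$4,800.00) = R$528.00 + 19% × R$5,300.00 = R$1,535.00

R$1,535.00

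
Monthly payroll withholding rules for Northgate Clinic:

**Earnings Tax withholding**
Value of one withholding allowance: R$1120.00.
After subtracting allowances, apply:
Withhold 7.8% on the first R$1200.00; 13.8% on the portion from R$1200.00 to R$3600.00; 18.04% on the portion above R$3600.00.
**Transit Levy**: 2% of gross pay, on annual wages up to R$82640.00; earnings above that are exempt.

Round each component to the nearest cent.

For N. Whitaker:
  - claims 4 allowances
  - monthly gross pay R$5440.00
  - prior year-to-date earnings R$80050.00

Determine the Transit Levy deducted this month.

Transit Levy: cap R$82640.00 − YTD R$80050.00 = R$2590.00 subject; 2% × R$2590.00 = R$51.80

R$51.80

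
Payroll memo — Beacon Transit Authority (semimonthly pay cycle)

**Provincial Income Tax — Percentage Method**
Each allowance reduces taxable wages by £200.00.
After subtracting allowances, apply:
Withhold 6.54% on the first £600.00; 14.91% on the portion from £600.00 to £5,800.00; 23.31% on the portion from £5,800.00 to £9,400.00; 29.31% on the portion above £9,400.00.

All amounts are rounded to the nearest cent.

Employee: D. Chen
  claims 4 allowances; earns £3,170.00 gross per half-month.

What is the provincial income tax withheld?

Provincial Income Tax: taxable = £3,170.00 − 4×£200.00 = £2,370.00
  £39.24 + 14.91% × (£2,370.00 − £600.00) = £39.24 + 14.91% × £1,770.00 = £303.15

£303.15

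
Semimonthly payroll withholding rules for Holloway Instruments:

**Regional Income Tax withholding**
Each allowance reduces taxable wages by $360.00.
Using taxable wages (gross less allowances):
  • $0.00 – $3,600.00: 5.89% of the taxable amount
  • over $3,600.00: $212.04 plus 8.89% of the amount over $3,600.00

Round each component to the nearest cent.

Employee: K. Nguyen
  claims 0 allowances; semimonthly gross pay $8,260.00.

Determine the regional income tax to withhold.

$626.31

Regional Income Tax: taxable = $8,260.00
  $212.04 + 8.89% × ($8,260.00 − $3,600.00) = $212.04 + 8.89% × $4,660.00 = $626.31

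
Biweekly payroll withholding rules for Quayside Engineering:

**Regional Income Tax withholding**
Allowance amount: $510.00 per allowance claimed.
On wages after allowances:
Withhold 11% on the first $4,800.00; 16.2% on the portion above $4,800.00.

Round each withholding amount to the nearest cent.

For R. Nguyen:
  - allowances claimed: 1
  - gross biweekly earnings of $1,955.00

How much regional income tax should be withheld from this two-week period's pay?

$158.95

Regional Income Tax: taxable = $1,955.00 − 1×$510.00 = $1,445.00
  11% × $1,445.00 = $158.95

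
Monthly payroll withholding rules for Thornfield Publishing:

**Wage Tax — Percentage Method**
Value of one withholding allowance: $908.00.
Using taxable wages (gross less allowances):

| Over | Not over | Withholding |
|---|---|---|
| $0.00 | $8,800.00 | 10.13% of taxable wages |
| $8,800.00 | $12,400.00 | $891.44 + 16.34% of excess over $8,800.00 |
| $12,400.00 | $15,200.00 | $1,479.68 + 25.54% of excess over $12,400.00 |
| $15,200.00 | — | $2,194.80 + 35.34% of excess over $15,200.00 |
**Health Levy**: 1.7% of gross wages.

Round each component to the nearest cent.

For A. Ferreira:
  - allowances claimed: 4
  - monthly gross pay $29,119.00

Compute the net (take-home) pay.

Wage Tax: taxable = $29,119.00 − 4×$908.00 = $25,487.00
  $2,194.80 + 35.34% × ($25,487.00 − $15,200.00) = $2,194.80 + 35.34% × $10,287.00 = $5,830.23
Health Levy: 1.7% × $29,119.00 = $495.02
Total withheld: $5,830.23 + $495.02 = $6,325.25
Net pay: $29,119.00 − $6,325.25 = $22,793.75

$22,793.75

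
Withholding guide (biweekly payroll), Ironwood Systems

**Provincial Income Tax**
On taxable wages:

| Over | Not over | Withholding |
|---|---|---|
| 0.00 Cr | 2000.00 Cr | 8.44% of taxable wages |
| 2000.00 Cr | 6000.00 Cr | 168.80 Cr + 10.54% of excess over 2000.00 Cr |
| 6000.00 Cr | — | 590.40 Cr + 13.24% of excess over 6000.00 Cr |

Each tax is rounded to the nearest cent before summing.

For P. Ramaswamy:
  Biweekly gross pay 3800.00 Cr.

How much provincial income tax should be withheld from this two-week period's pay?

358.52 Cr

Provincial Income Tax: taxable = 3800.00 Cr
  168.80 Cr + 10.54% × (3800.00 Cr − 2000.00 Cr) = 168.80 Cr + 10.54% × 1800.00 Cr = 358.52 Cr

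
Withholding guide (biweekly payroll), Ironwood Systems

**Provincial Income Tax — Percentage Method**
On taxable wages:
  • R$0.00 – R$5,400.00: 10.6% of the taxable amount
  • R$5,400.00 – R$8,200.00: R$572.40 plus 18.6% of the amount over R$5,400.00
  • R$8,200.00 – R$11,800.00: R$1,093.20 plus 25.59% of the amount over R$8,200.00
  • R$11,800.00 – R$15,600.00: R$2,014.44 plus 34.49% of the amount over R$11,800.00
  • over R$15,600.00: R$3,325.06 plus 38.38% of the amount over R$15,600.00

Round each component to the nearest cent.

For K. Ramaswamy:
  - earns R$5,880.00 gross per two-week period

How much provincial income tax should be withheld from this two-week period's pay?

R$661.68

Provincial Income Tax: taxable = R$5,880.00
  R$572.40 + 18.6% × (R$5,880.00 − R$5,400.00) = R$572.40 + 18.6% × R$480.00 = R$661.68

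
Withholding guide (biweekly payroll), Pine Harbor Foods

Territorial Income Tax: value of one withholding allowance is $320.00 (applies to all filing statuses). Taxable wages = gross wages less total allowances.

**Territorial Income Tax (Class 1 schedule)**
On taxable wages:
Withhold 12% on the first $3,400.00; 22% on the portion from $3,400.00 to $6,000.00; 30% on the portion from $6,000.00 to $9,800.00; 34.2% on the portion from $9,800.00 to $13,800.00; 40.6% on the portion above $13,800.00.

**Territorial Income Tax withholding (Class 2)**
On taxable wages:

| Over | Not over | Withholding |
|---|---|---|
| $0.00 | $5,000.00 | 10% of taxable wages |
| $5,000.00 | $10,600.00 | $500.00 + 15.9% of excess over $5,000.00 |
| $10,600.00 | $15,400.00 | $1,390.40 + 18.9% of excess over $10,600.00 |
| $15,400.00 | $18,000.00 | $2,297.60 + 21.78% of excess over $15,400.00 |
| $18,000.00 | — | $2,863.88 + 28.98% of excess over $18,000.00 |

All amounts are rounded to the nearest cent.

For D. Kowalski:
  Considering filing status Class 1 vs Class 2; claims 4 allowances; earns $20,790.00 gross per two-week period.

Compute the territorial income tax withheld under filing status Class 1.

Territorial Income Tax (Class 1): taxable = $20,790.00 − 4×$320.00 = $19,510.00
  $3,488.00 + 40.6% × ($19,510.00 − $13,800.00) = $3,488.00 + 40.6% × $5,710.00 = $5,806.26

$5,806.26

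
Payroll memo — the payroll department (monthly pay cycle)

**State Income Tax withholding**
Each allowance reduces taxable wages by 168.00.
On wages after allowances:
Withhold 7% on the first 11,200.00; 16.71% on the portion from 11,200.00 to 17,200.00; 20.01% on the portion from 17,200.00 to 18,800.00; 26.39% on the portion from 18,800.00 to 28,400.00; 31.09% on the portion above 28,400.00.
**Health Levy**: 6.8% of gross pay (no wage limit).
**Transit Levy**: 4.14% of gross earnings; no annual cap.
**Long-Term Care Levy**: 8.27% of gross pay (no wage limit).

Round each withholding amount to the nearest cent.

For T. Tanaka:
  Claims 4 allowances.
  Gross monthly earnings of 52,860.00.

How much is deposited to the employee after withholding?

30,669.71

State Income Tax: taxable = 52,860.00 − 4×168.00 = 52,188.00
  4,640.20 + 31.09% × (52,188.00 − 28,400.00) = 4,640.20 + 31.09% × 23,788.00 = 12,035.89
Health Levy: 6.8% × 52,860.00 = 3,594.48
Transit Levy: 4.14% × 52,860.00 = 2,188.40
Long-Term Care Levy: 8.27% × 52,860.00 = 4,371.52
Total withheld: 12,035.89 + 3,594.48 + 2,188.40 + 4,371.52 = 22,190.29
Net pay: 52,860.00 − 22,190.29 = 30,669.71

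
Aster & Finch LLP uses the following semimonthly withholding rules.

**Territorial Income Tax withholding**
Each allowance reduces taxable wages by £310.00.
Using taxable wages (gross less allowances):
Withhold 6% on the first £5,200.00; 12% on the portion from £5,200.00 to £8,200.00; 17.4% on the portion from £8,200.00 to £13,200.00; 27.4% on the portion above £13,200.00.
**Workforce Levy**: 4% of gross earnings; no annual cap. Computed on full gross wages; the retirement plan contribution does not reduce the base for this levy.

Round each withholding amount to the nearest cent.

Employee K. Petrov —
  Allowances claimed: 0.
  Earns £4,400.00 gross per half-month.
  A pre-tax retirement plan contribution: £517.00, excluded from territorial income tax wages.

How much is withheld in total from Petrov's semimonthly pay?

Territorial Income Tax: taxable = £4,400.00 − £517.00 = £3,883.00
  6% × £3,883.00 = £232.98
Workforce Levy: 4% × £4,400.00 = £176.00
Total: £232.98 + £176.00 = £408.98

£408.98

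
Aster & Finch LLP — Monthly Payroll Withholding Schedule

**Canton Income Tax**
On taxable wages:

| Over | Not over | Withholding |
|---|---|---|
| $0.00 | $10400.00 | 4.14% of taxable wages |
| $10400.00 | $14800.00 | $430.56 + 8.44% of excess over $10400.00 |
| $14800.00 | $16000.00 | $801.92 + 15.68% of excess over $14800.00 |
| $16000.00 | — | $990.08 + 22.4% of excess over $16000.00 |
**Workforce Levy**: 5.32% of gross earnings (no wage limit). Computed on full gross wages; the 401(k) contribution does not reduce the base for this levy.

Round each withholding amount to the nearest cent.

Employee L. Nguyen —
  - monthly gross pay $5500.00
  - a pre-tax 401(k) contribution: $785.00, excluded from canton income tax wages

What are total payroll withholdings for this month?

Canton Income Tax: taxable = $5500.00 − $785.00 = $4715.00
  4.14% × $4715.00 = $195.20
Workforce Levy: 5.32% × $5500.00 = $292.60
Total: $195.20 + $292.60 = $487.80

$487.80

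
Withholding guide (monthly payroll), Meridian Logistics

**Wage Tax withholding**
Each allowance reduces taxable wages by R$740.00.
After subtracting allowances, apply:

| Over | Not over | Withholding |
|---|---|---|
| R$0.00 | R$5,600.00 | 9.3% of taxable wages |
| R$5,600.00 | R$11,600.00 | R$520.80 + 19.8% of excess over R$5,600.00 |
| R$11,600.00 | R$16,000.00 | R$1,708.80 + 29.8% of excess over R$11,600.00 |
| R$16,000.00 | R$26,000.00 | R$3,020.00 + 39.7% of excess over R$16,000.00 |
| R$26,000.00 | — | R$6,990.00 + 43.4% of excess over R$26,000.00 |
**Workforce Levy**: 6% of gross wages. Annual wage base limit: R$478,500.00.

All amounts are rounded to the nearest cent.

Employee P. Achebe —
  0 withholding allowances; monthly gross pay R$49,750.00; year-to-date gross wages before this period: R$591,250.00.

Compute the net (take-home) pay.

Wage Tax: taxable = R$49,750.00
  R$6,990.00 + 43.4% × (R$49,750.00 − R$26,000.00) = R$6,990.00 + 43.4% × R$23,750.00 = R$17,297.50
Workforce Levy: YTD R$591,250.00 ≥ cap R$478,500.00 → R$0.00
Total withheld: R$17,297.50 + R$0.00 = R$17,297.50
Net pay: R$49,750.00 − R$17,297.50 = R$32,452.50

R$32,452.50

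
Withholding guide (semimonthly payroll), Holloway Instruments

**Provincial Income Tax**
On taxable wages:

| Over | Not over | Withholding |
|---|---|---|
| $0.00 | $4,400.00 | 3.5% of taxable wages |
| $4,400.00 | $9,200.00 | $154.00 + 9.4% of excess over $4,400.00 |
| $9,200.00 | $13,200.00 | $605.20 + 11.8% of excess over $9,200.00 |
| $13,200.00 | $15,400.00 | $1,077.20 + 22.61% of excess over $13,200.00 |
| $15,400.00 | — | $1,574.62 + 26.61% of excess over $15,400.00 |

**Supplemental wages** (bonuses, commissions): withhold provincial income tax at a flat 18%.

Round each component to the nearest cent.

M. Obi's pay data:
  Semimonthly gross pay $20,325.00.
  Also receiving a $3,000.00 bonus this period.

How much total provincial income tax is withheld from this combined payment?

Provincial Income Tax: taxable = $20,325.00
  $1,574.62 + 26.61% × ($20,325.00 − $15,400.00) = $1,574.62 + 26.61% × $4,925.00 = $2,885.16
Supplemental (18% flat on bonus): 18% × $3,000.00 = $540.00
Total provincial income tax: $2,885.16 + $540.00 = $3,425.16

$3,425.16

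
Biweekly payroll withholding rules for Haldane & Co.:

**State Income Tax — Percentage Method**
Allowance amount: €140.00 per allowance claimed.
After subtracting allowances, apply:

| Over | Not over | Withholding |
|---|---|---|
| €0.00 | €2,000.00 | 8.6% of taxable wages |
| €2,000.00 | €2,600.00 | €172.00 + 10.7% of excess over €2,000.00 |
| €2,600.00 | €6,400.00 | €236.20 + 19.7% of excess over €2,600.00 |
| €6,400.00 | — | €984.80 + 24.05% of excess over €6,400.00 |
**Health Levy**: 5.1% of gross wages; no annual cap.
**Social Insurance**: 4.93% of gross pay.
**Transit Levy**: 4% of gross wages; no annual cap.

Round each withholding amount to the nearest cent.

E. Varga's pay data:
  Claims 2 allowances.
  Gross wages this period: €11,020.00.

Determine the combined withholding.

State Income Tax: taxable = €11,020.00 − 2×€140.00 = €10,740.00
  €984.80 + 24.05% × (€10,740.00 − €6,400.00) = €984.80 + 24.05% × €4,340.00 = €2,028.57
Health Levy: 5.1% × €11,020.00 = €562.02
Social Insurance: 4.93% × €11,020.00 = €543.29
Transit Levy: 4% × €11,020.00 = €440.80
Total: €2,028.57 + €562.02 + €543.29 + €440.80 = €3,574.68

€3,574.68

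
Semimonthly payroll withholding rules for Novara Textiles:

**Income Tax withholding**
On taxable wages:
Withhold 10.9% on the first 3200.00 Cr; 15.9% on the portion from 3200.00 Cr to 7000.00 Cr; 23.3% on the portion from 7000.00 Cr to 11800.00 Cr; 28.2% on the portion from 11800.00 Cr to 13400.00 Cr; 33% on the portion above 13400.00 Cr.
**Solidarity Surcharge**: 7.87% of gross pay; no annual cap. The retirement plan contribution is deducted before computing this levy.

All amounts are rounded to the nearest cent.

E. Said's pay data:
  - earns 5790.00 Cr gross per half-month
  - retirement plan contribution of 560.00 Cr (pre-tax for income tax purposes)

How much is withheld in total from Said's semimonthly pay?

1083.17 Cr

Income Tax: taxable = 5790.00 Cr − 560.00 Cr = 5230.00 Cr
  348.80 Cr + 15.9% × (5230.00 Cr − 3200.00 Cr) = 348.80 Cr + 15.9% × 2030.00 Cr = 671.57 Cr
Solidarity Surcharge: 7.87% × 5230.00 Cr = 411.60 Cr
Total: 671.57 Cr + 411.60 Cr = 1083.17 Cr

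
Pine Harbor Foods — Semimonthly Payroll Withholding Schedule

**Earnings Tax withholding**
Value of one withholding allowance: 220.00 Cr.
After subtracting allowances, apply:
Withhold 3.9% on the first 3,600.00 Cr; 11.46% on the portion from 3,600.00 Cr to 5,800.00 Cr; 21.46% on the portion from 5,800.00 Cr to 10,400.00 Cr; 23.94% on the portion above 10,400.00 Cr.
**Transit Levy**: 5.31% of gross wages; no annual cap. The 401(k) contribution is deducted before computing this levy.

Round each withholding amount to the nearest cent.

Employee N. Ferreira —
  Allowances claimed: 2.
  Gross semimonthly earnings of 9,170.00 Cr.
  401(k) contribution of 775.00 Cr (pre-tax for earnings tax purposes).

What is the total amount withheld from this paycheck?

Earnings Tax: taxable = 9,170.00 Cr − 775.00 Cr − 2×220.00 Cr = 7,955.00 Cr
  392.52 Cr + 21.46% × (7,955.00 Cr − 5,800.00 Cr) = 392.52 Cr + 21.46% × 2,155.00 Cr = 854.98 Cr
Transit Levy: 5.31% × 8,395.00 Cr = 445.77 Cr
Total: 854.98 Cr + 445.77 Cr = 1,300.75 Cr

1,300.75 Cr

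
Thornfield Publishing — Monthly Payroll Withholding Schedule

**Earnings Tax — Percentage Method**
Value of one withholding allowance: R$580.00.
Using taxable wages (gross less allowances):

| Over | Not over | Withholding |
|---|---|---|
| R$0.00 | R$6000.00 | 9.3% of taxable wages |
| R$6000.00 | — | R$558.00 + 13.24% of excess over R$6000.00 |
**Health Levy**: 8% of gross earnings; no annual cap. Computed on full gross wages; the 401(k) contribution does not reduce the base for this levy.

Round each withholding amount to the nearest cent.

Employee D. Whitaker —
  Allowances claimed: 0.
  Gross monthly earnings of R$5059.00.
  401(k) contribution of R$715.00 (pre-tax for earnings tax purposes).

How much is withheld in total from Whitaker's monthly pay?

R$808.71

Earnings Tax: taxable = R$5059.00 − R$715.00 = R$4344.00
  9.3% × R$4344.00 = R$403.99
Health Levy: 8% × R$5059.00 = R$404.72
Total: R$403.99 + R$404.72 = R$808.71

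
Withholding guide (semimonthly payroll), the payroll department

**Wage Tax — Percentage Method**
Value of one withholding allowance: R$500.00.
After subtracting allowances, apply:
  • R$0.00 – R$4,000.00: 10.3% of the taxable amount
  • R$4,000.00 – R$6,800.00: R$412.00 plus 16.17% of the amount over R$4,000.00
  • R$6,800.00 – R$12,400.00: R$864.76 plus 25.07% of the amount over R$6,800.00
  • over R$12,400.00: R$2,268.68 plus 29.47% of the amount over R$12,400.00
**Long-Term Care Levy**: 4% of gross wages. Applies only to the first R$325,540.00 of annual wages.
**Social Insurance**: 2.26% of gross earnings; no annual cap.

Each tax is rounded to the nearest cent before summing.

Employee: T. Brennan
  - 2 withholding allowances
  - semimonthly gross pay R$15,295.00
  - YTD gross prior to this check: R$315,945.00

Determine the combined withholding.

Wage Tax: taxable = R$15,295.00 − 2×R$500.00 = R$14,295.00
  R$2,268.68 + 29.47% × (R$14,295.00 − R$12,400.00) = R$2,268.68 + 29.47% × R$1,895.00 = R$2,827.14
Long-Term Care Levy: cap R$325,540.00 − YTD R$315,945.00 = R$9,595.00 subject; 4% × R$9,595.00 = R$383.80
Social Insurance: 2.26% × R$15,295.00 = R$345.67
Total: R$2,827.14 + R$383.80 + R$345.67 = R$3,556.61

R$3,556.61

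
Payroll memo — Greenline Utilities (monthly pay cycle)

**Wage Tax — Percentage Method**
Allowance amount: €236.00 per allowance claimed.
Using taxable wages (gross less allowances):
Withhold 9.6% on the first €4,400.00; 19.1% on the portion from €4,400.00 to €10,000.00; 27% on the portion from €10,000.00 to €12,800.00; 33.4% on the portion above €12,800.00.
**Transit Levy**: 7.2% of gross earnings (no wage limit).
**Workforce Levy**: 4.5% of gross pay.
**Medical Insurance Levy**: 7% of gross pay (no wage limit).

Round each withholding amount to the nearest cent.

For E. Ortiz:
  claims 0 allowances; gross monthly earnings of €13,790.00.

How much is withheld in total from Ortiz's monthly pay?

€5,157.39

Wage Tax: taxable = €13,790.00
  €2,248.00 + 33.4% × (€13,790.00 − €12,800.00) = €2,248.00 + 33.4% × €990.00 = €2,578.66
Transit Levy: 7.2% × €13,790.00 = €992.88
Workforce Levy: 4.5% × €13,790.00 = €620.55
Medical Insurance Levy: 7% × €13,790.00 = €965.30
Total: €2,578.66 + €992.88 + €620.55 + €965.30 = €5,157.39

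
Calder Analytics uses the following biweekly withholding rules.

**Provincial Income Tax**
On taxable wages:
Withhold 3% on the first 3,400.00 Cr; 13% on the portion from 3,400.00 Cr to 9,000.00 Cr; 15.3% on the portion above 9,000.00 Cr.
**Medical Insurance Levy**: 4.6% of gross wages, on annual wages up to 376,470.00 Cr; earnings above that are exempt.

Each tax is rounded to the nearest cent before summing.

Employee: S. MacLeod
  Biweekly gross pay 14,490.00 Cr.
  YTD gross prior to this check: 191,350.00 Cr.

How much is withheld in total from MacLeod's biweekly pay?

2,336.51 Cr

Provincial Income Tax: taxable = 14,490.00 Cr
  830.00 Cr + 15.3% × (14,490.00 Cr − 9,000.00 Cr) = 830.00 Cr + 15.3% × 5,490.00 Cr = 1,669.97 Cr
Medical Insurance Levy: 4.6% × 14,490.00 Cr = 666.54 Cr
Total: 1,669.97 Cr + 666.54 Cr = 2,336.51 Cr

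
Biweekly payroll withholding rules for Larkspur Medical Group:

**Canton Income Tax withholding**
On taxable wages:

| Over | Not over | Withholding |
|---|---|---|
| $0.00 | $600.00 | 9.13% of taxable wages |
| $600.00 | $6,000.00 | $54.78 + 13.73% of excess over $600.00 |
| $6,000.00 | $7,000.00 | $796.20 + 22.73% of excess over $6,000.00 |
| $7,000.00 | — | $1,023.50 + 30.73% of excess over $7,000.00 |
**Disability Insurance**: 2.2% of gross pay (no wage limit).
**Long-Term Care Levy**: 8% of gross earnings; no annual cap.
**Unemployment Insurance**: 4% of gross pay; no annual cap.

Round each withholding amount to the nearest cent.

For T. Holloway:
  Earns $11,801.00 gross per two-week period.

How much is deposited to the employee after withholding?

Canton Income Tax: taxable = $11,801.00
  $1,023.50 + 30.73% × ($11,801.00 − $7,000.00) = $1,023.50 + 30.73% × $4,801.00 = $2,498.85
Disability Insurance: 2.2% × $11,801.00 = $259.62
Long-Term Care Levy: 8% × $11,801.00 = $944.08
Unemployment Insurance: 4% × $11,801.00 = $472.04
Total withheld: $2,498.85 + $259.62 + $944.08 + $472.04 = $4,174.59
Net pay: $11,801.00 − $4,174.59 = $7,626.41

$7,626.41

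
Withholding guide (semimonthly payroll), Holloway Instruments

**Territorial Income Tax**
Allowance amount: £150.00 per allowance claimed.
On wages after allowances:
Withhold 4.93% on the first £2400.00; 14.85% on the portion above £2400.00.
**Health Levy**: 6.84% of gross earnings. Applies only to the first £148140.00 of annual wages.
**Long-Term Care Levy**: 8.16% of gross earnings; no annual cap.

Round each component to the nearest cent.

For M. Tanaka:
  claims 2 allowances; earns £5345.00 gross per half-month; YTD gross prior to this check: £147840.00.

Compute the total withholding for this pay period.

Territorial Income Tax: taxable = £5345.00 − 2×£150.00 = £5045.00
  £118.32 + 14.85% × (£5045.00 − £2400.00) = £118.32 + 14.85% × £2645.00 = £511.10
Health Levy: cap £148140.00 − YTD £147840.00 = £300.00 subject; 6.84% × £300.00 = £20.52
Long-Term Care Levy: 8.16% × £5345.00 = £436.15
Total: £511.10 + £20.52 + £436.15 = £967.77

£967.77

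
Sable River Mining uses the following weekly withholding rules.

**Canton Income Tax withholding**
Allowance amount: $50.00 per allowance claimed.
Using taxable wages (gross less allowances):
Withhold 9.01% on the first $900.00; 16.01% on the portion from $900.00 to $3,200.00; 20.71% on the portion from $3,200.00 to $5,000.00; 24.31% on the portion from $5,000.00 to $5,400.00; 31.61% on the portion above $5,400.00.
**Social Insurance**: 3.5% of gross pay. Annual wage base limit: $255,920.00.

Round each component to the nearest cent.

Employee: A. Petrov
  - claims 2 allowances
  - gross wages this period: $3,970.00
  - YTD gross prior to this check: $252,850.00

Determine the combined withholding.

Canton Income Tax: taxable = $3,970.00 − 2×$50.00 = $3,870.00
  $449.32 + 20.71% × ($3,870.00 − $3,200.00) = $449.32 + 20.71% × $670.00 = $588.08
Social Insurance: cap $255,920.00 − YTD $252,850.00 = $3,070.00 subject; 3.5% × $3,070.00 = $107.45
Total: $588.08 + $107.45 = $695.53

$695.53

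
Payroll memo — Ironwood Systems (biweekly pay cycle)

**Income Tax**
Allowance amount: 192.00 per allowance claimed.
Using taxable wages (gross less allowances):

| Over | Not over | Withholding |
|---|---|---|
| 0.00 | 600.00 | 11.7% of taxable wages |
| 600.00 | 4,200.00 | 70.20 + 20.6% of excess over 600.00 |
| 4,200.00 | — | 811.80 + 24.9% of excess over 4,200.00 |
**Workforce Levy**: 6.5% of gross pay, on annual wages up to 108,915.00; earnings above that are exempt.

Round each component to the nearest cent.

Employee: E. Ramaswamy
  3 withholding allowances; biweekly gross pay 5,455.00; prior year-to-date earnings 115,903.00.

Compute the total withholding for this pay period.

Income Tax: taxable = 5,455.00 − 3×192.00 = 4,879.00
  811.80 + 24.9% × (4,879.00 − 4,200.00) = 811.80 + 24.9% × 679.00 = 980.87
Workforce Levy: YTD 115,903.00 ≥ cap 108,915.00 → 0.00
Total: 980.87 + 0.00 = 980.87

980.87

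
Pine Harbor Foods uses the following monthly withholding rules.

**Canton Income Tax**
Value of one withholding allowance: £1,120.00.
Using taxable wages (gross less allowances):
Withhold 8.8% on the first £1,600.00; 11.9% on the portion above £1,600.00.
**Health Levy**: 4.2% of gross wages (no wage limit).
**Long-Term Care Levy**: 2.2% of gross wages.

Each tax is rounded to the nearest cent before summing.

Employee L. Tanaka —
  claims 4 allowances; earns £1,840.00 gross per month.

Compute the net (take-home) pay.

£1,722.24

Canton Income Tax: taxable = £1,840.00 − 4×£1,120.00 = £-2,640.00
  Taxable ≤ 0 → £0.00
Health Levy: 4.2% × £1,840.00 = £77.28
Long-Term Care Levy: 2.2% × £1,840.00 = £40.48
Total withheld: £0.00 + £77.28 + £40.48 = £117.76
Net pay: £1,840.00 − £117.76 = £1,722.24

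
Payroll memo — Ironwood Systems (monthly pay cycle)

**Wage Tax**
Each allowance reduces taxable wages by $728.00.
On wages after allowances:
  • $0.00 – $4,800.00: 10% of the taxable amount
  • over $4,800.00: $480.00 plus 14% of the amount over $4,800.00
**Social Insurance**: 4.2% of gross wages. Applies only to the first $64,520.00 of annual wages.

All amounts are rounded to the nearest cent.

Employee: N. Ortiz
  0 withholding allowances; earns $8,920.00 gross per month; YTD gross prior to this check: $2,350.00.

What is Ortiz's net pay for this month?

$7,488.56

Wage Tax: taxable = $8,920.00
  $480.00 + 14% × ($8,920.00 − $4,800.00) = $480.00 + 14% × $4,120.00 = $1,056.80
Social Insurance: 4.2% × $8,920.00 = $374.64
Total withheld: $1,056.80 + $374.64 = $1,431.44
Net pay: $8,920.00 − $1,431.44 = $7,488.56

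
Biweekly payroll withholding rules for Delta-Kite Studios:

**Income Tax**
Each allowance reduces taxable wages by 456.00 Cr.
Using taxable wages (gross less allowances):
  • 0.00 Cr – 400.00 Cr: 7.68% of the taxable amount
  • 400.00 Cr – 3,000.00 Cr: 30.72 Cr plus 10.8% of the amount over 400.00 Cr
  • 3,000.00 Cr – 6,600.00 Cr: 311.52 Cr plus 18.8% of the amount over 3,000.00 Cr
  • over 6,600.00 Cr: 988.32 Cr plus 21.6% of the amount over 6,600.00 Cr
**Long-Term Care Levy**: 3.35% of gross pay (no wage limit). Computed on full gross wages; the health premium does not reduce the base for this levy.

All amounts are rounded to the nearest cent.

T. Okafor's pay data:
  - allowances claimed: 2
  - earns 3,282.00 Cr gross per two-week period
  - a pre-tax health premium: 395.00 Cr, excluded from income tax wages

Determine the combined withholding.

310.77 Cr

Income Tax: taxable = 3,282.00 Cr − 395.00 Cr − 2×456.00 Cr = 1,975.00 Cr
  30.72 Cr + 10.8% × (1,975.00 Cr − 400.00 Cr) = 30.72 Cr + 10.8% × 1,575.00 Cr = 200.82 Cr
Long-Term Care Levy: 3.35% × 3,282.00 Cr = 109.95 Cr
Total: 200.82 Cr + 109.95 Cr = 310.77 Cr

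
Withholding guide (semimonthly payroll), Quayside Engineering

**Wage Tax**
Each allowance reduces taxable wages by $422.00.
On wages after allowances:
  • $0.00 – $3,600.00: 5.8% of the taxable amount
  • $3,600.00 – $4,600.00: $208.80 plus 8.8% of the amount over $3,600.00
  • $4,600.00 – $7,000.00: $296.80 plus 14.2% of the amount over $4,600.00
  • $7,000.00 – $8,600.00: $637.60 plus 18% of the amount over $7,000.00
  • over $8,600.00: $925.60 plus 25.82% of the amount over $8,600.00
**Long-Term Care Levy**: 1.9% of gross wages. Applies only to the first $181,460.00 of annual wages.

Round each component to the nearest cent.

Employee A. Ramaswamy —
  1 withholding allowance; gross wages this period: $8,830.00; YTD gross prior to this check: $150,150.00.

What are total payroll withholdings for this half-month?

$1,058.81

Wage Tax: taxable = $8,830.00 − 1×$422.00 = $8,408.00
  $637.60 + 18% × ($8,408.00 − $7,000.00) = $637.60 + 18% × $1,408.00 = $891.04
Long-Term Care Levy: 1.9% × $8,830.00 = $167.77
Total: $891.04 + $167.77 = $1,058.81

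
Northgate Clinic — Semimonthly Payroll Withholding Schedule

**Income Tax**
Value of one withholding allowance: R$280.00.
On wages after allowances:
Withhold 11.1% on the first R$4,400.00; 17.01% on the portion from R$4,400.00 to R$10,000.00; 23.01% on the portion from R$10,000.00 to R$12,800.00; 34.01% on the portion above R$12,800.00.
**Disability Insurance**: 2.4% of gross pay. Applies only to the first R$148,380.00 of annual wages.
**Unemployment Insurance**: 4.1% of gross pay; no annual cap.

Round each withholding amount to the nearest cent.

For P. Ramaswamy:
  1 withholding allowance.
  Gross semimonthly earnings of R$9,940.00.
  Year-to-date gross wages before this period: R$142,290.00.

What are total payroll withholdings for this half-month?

R$1,936.83

Income Tax: taxable = R$9,940.00 − 1×R$280.00 = R$9,660.00
  R$488.40 + 17.01% × (R$9,660.00 − R$4,400.00) = R$488.40 + 17.01% × R$5,260.00 = R$1,383.13
Disability Insurance: cap R$148,380.00 − YTD R$142,290.00 = R$6,090.00 subject; 2.4% × R$6,090.00 = R$146.16
Unemployment Insurance: 4.1% × R$9,940.00 = R$407.54
Total: R$1,383.13 + R$146.16 + R$407.54 = R$1,936.83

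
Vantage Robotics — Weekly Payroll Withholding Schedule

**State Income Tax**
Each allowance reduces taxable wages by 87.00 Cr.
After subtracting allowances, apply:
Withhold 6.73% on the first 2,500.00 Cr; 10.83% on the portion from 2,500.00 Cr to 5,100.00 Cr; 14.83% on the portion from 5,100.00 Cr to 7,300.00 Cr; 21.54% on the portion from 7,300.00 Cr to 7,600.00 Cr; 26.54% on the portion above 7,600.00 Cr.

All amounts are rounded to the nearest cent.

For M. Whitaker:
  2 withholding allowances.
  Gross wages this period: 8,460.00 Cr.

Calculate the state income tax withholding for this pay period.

1,022.77 Cr

State Income Tax: taxable = 8,460.00 Cr − 2×87.00 Cr = 8,286.00 Cr
  840.71 Cr + 26.54% × (8,286.00 Cr − 7,600.00 Cr) = 840.71 Cr + 26.54% × 686.00 Cr = 1,022.77 Cr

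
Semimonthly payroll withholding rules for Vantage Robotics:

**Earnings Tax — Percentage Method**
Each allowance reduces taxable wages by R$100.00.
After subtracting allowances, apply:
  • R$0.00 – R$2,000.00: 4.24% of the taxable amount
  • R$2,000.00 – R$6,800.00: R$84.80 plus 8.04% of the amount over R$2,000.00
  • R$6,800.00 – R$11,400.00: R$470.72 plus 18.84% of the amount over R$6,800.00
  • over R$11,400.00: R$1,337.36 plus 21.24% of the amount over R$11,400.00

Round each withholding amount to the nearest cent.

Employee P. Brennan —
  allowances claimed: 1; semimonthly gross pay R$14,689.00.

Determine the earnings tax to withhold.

Earnings Tax: taxable = R$14,689.00 − 1×R$100.00 = R$14,589.00
  R$1,337.36 + 21.24% × (R$14,589.00 − R$11,400.00) = R$1,337.36 + 21.24% × R$3,189.00 = R$2,014.70

R$2,014.70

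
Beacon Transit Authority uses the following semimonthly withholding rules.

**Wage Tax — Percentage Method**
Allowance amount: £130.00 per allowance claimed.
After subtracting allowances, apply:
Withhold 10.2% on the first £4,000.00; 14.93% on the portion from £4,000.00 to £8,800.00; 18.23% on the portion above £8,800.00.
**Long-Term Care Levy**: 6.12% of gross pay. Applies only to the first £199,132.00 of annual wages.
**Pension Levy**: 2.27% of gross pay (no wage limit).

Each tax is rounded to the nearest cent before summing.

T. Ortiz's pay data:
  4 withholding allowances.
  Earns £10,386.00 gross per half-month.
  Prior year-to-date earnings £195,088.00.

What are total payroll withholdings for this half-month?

Wage Tax: taxable = £10,386.00 − 4×£130.00 = £9,866.00
  £1,124.64 + 18.23% × (£9,866.00 − £8,800.00) = £1,124.64 + 18.23% × £1,066.00 = £1,318.97
Long-Term Care Levy: cap £199,132.00 − YTD £195,088.00 = £4,044.00 subject; 6.12% × £4,044.00 = £247.49
Pension Levy: 2.27% × £10,386.00 = £235.76
Total: £1,318.97 + £247.49 + £235.76 = £1,802.22

£1,802.22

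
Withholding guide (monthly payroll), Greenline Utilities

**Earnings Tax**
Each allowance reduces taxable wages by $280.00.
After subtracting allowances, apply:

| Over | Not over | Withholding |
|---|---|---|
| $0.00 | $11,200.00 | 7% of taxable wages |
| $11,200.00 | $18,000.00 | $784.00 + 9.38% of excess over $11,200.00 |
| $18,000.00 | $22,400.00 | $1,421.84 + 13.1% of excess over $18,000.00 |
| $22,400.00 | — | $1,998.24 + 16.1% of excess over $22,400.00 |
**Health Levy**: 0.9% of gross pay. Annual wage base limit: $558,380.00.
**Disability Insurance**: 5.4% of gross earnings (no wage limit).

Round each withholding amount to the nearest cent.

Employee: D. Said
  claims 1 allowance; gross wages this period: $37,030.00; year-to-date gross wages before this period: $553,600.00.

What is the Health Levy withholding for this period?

$43.02

Health Levy: cap $558,380.00 − YTD $553,600.00 = $4,780.00 subject; 0.9% × $4,780.00 = $43.02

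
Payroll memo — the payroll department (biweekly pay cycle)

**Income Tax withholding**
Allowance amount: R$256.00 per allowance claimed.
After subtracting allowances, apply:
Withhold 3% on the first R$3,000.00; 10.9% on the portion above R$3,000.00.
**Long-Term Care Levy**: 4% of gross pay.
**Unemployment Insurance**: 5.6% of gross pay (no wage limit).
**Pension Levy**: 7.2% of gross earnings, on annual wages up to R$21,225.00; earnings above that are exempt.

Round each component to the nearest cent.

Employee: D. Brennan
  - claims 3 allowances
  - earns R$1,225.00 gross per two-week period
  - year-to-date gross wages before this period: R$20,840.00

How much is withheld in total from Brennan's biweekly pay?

R$159.03

Income Tax: taxable = R$1,225.00 − 3×R$256.00 = R$457.00
  3% × R$457.00 = R$13.71
Long-Term Care Levy: 4% × R$1,225.00 = R$49.00
Unemployment Insurance: 5.6% × R$1,225.00 = R$68.60
Pension Levy: cap R$21,225.00 − YTD R$20,840.00 = R$385.00 subject; 7.2% × R$385.00 = R$27.72
Total: R$13.71 + R$49.00 + R$68.60 + R$27.72 = R$159.03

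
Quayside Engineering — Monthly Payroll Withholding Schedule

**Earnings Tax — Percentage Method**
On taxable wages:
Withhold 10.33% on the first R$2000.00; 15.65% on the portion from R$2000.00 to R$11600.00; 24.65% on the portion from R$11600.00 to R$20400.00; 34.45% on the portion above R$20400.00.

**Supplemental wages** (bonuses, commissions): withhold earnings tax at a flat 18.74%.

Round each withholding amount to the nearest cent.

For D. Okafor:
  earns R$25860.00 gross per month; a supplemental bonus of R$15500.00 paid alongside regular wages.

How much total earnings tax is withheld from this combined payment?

Earnings Tax: taxable = R$25860.00
  R$3878.20 + 34.45% × (R$25860.00 − R$20400.00) = R$3878.20 + 34.45% × R$5460.00 = R$5759.17
Supplemental (18.74% flat on bonus): 18.74% × R$15500.00 = R$2904.70
Total earnings tax: R$5759.17 + R$2904.70 = R$8663.87

R$8663.87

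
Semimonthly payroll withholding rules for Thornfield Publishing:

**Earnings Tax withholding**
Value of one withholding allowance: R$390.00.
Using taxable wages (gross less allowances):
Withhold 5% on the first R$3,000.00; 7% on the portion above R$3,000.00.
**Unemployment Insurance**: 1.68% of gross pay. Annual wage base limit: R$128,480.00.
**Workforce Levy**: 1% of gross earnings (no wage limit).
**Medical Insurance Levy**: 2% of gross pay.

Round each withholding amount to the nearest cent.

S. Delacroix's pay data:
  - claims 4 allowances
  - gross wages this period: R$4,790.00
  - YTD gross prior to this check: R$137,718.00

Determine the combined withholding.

R$309.80

Earnings Tax: taxable = R$4,790.00 − 4×R$390.00 = R$3,230.00
  R$150.00 + 7% × (R$3,230.00 − R$3,000.00) = R$150.00 + 7% × R$230.00 = R$166.10
Unemployment Insurance: YTD R$137,718.00 ≥ cap R$128,480.00 → R$0.00
Workforce Levy: 1% × R$4,790.00 = R$47.90
Medical Insurance Levy: 2% × R$4,790.00 = R$95.80
Total: R$166.10 + R$0.00 + R$47.90 + R$95.80 = R$309.80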